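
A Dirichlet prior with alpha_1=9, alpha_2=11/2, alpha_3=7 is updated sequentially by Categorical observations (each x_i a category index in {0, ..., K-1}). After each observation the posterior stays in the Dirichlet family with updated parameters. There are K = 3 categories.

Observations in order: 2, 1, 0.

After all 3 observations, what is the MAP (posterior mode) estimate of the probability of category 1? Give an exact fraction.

11/43

obs 1: x=2 → posterior Dirichlet(9, 11/2, 8)
obs 2: x=1 → posterior Dirichlet(9, 13/2, 8)
obs 3: x=0 → posterior Dirichlet(10, 13/2, 8)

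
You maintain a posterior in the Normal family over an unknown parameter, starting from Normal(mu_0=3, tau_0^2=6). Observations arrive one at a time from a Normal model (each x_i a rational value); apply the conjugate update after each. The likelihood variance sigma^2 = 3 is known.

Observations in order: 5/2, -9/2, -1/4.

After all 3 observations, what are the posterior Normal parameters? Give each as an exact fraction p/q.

mu_0=-3/14, tau_0^2=6/7

obs 1: x=5/2 → posterior Normal(8/3, 2)
obs 2: x=-9/2 → posterior Normal(-1/5, 6/5)
obs 3: x=-1/4 → posterior Normal(-3/14, 6/7)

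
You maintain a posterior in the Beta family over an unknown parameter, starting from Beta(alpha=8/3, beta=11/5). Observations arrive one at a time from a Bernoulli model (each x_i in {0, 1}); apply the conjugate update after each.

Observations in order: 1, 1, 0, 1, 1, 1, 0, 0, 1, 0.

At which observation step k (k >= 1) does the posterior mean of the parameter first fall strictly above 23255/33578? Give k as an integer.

k = 6

obs 1: x=1 → posterior Beta(11/3, 11/5)
obs 2: x=1 → posterior Beta(14/3, 11/5)
obs 3: x=0 → posterior Beta(14/3, 16/5)
obs 4: x=1 → posterior Beta(17/3, 16/5)
obs 5: x=1 → posterior Beta(20/3, 16/5)
obs 6: x=1 → posterior Beta(23/3, 16/5)
obs 7: x=0 → posterior Beta(23/3, 21/5)
obs 8: x=0 → posterior Beta(23/3, 26/5)
obs 9: x=1 → posterior Beta(26/3, 26/5)
obs 10: x=0 → posterior Beta(26/3, 31/5)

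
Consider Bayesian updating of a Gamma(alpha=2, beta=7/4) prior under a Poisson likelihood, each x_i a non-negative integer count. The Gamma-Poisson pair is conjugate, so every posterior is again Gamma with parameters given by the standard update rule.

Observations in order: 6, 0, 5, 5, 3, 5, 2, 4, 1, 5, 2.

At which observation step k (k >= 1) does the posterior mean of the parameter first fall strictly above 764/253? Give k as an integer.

k = 4

obs 1: x=6 → posterior Gamma(8, 11/4)
obs 2: x=0 → posterior Gamma(8, 15/4)
obs 3: x=5 → posterior Gamma(13, 19/4)
obs 4: x=5 → posterior Gamma(18, 23/4)
obs 5: x=3 → posterior Gamma(21, 27/4)
obs 6: x=5 → posterior Gamma(26, 31/4)
obs 7: x=2 → posterior Gamma(28, 35/4)
obs 8: x=4 → posterior Gamma(32, 39/4)
obs 9: x=1 → posterior Gamma(33, 43/4)
obs 10: x=5 → posterior Gamma(38, 47/4)
obs 11: x=2 → posterior Gamma(40, 51/4)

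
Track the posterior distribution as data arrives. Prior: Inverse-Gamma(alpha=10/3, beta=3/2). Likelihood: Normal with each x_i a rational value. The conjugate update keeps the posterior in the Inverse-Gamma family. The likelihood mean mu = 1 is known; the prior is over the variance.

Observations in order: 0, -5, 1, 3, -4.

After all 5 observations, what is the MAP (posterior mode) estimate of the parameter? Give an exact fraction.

obs 1: x=0 → posterior Inverse-Gamma(23/6, 2)
obs 2: x=-5 → posterior Inverse-Gamma(13/3, 20)
obs 3: x=1 → posterior Inverse-Gamma(29/6, 20)
obs 4: x=3 → posterior Inverse-Gamma(16/3, 22)
obs 5: x=-4 → posterior Inverse-Gamma(35/6, 69/2)

207/41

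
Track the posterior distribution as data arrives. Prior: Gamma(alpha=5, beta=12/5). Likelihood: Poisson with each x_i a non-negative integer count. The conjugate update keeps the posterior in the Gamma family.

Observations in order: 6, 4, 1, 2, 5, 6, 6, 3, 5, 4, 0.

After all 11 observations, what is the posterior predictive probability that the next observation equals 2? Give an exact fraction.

78623720974369895050880671257432199845459177702392313758548959678802058563888001605634525/425677880403519199060024389978697758656901785938820189413281208082037885096514756288708608

obs 1: x=6 → posterior Gamma(11, 17/5)
obs 2: x=4 → posterior Gamma(15, 22/5)
obs 3: x=1 → posterior Gamma(16, 27/5)
obs 4: x=2 → posterior Gamma(18, 32/5)
obs 5: x=5 → posterior Gamma(23, 37/5)
obs 6: x=6 → posterior Gamma(29, 42/5)
obs 7: x=6 → posterior Gamma(35, 47/5)
obs 8: x=3 → posterior Gamma(38, 52/5)
obs 9: x=5 → posterior Gamma(43, 57/5)
obs 10: x=4 → posterior Gamma(47, 62/5)
obs 11: x=0 → posterior Gamma(47, 67/5)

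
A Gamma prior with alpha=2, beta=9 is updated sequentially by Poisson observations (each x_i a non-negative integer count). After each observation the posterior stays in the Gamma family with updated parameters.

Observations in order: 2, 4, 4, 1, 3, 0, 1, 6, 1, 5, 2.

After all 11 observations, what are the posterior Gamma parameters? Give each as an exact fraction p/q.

obs 1: x=2 → posterior Gamma(4, 10)
obs 2: x=4 → posterior Gamma(8, 11)
obs 3: x=4 → posterior Gamma(12, 12)
obs 4: x=1 → posterior Gamma(13, 13)
obs 5: x=3 → posterior Gamma(16, 14)
obs 6: x=0 → posterior Gamma(16, 15)
obs 7: x=1 → posterior Gamma(17, 16)
obs 8: x=6 → posterior Gamma(23, 17)
obs 9: x=1 → posterior Gamma(24, 18)
obs 10: x=5 → posterior Gamma(29, 19)
obs 11: x=2 → posterior Gamma(31, 20)

alpha=31, beta=20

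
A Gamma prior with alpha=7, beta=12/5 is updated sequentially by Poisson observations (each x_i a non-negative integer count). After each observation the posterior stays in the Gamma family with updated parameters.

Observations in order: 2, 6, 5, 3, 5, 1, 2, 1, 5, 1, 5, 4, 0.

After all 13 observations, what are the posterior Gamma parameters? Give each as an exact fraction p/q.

alpha=47, beta=77/5

obs 1: x=2 → posterior Gamma(9, 17/5)
obs 2: x=6 → posterior Gamma(15, 22/5)
obs 3: x=5 → posterior Gamma(20, 27/5)
obs 4: x=3 → posterior Gamma(23, 32/5)
obs 5: x=5 → posterior Gamma(28, 37/5)
obs 6: x=1 → posterior Gamma(29, 42/5)
obs 7: x=2 → posterior Gamma(31, 47/5)
obs 8: x=1 → posterior Gamma(32, 52/5)
obs 9: x=5 → posterior Gamma(37, 57/5)
obs 10: x=1 → posterior Gamma(38, 62/5)
obs 11: x=5 → posterior Gamma(43, 67/5)
obs 12: x=4 → posterior Gamma(47, 72/5)
obs 13: x=0 → posterior Gamma(47, 77/5)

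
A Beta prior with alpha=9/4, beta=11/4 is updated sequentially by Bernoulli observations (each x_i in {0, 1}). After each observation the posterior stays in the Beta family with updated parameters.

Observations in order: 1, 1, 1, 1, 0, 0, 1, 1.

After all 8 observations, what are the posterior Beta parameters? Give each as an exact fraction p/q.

alpha=33/4, beta=19/4

obs 1: x=1 → posterior Beta(13/4, 11/4)
obs 2: x=1 → posterior Beta(17/4, 11/4)
obs 3: x=1 → posterior Beta(21/4, 11/4)
obs 4: x=1 → posterior Beta(25/4, 11/4)
obs 5: x=0 → posterior Beta(25/4, 15/4)
obs 6: x=0 → posterior Beta(25/4, 19/4)
obs 7: x=1 → posterior Beta(29/4, 19/4)
obs 8: x=1 → posterior Beta(33/4, 19/4)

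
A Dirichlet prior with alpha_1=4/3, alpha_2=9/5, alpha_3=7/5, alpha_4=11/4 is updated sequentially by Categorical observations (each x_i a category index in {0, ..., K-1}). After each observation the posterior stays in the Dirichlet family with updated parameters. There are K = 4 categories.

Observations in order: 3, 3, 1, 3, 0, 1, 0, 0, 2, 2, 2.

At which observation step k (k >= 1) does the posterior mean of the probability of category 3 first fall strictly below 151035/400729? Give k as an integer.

k = 8

obs 1: x=3 → posterior Dirichlet(4/3, 9/5, 7/5, 15/4)
obs 2: x=3 → posterior Dirichlet(4/3, 9/5, 7/5, 19/4)
obs 3: x=1 → posterior Dirichlet(4/3, 14/5, 7/5, 19/4)
obs 4: x=3 → posterior Dirichlet(4/3, 14/5, 7/5, 23/4)
obs 5: x=0 → posterior Dirichlet(7/3, 14/5, 7/5, 23/4)
obs 6: x=1 → posterior Dirichlet(7/3, 19/5, 7/5, 23/4)
obs 7: x=0 → posterior Dirichlet(10/3, 19/5, 7/5, 23/4)
obs 8: x=0 → posterior Dirichlet(13/3, 19/5, 7/5, 23/4)
obs 9: x=2 → posterior Dirichlet(13/3, 19/5, 12/5, 23/4)
obs 10: x=2 → posterior Dirichlet(13/3, 19/5, 17/5, 23/4)
obs 11: x=2 → posterior Dirichlet(13/3, 19/5, 22/5, 23/4)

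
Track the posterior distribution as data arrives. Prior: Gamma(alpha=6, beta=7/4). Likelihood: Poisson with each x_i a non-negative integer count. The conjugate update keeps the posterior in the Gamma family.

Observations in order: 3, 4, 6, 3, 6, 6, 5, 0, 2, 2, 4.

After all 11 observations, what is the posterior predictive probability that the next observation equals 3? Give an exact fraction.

212501585901746811290914116142553138518513797999357066905140047157349166466574667188736/1042640221979376815634545891867531252641240326781524405674872468807734549045562744140625

obs 1: x=3 → posterior Gamma(9, 11/4)
obs 2: x=4 → posterior Gamma(13, 15/4)
obs 3: x=6 → posterior Gamma(19, 19/4)
obs 4: x=3 → posterior Gamma(22, 23/4)
obs 5: x=6 → posterior Gamma(28, 27/4)
obs 6: x=6 → posterior Gamma(34, 31/4)
obs 7: x=5 → posterior Gamma(39, 35/4)
obs 8: x=0 → posterior Gamma(39, 39/4)
obs 9: x=2 → posterior Gamma(41, 43/4)
obs 10: x=2 → posterior Gamma(43, 47/4)
obs 11: x=4 → posterior Gamma(47, 51/4)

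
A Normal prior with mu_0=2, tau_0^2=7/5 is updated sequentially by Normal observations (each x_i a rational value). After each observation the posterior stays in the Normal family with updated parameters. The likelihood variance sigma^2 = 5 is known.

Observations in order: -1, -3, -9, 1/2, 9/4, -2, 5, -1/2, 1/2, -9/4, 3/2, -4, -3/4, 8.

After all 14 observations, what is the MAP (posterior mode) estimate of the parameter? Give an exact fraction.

obs 1: x=-1 → posterior Normal(43/32, 35/32)
obs 2: x=-3 → posterior Normal(22/39, 35/39)
obs 3: x=-9 → posterior Normal(-41/46, 35/46)
obs 4: x=1/2 → posterior Normal(-75/106, 35/53)
obs 5: x=9/4 → posterior Normal(-29/80, 7/12)
obs 6: x=-2 → posterior Normal(-143/268, 35/67)
obs 7: x=5 → posterior Normal(-3/296, 35/74)
obs 8: x=-1/2 → posterior Normal(-17/324, 35/81)
obs 9: x=1/2 → posterior Normal(-3/352, 35/88)
obs 10: x=-9/4 → posterior Normal(-33/190, 7/19)
obs 11: x=3/2 → posterior Normal(-1/17, 35/102)
obs 12: x=-4 → posterior Normal(-34/109, 35/109)
obs 13: x=-3/4 → posterior Normal(-157/464, 35/116)
obs 14: x=8 → posterior Normal(67/492, 35/123)

67/492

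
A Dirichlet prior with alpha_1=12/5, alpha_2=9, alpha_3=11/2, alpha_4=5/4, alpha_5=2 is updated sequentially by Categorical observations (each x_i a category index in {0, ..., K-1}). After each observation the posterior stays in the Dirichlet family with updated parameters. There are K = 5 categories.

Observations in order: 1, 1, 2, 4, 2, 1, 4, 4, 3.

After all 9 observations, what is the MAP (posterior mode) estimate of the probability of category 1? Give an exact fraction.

220/483

obs 1: x=1 → posterior Dirichlet(12/5, 10, 11/2, 5/4, 2)
obs 2: x=1 → posterior Dirichlet(12/5, 11, 11/2, 5/4, 2)
obs 3: x=2 → posterior Dirichlet(12/5, 11, 13/2, 5/4, 2)
obs 4: x=4 → posterior Dirichlet(12/5, 11, 13/2, 5/4, 3)
obs 5: x=2 → posterior Dirichlet(12/5, 11, 15/2, 5/4, 3)
obs 6: x=1 → posterior Dirichlet(12/5, 12, 15/2, 5/4, 3)
obs 7: x=4 → posterior Dirichlet(12/5, 12, 15/2, 5/4, 4)
obs 8: x=4 → posterior Dirichlet(12/5, 12, 15/2, 5/4, 5)
obs 9: x=3 → posterior Dirichlet(12/5, 12, 15/2, 9/4, 5)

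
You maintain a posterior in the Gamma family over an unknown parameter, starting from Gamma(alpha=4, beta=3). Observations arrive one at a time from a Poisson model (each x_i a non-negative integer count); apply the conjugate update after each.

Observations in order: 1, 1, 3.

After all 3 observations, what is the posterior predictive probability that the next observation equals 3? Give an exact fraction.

1662819840/13841287201

obs 1: x=1 → posterior Gamma(5, 4)
obs 2: x=1 → posterior Gamma(6, 5)
obs 3: x=3 → posterior Gamma(9, 6)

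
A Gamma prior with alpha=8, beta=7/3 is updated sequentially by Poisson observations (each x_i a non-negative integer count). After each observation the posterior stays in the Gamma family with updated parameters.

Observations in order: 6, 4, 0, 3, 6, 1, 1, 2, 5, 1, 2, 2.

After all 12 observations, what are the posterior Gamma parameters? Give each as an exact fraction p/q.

alpha=41, beta=43/3

obs 1: x=6 → posterior Gamma(14, 10/3)
obs 2: x=4 → posterior Gamma(18, 13/3)
obs 3: x=0 → posterior Gamma(18, 16/3)
obs 4: x=3 → posterior Gamma(21, 19/3)
obs 5: x=6 → posterior Gamma(27, 22/3)
obs 6: x=1 → posterior Gamma(28, 25/3)
obs 7: x=1 → posterior Gamma(29, 28/3)
obs 8: x=2 → posterior Gamma(31, 31/3)
obs 9: x=5 → posterior Gamma(36, 34/3)
obs 10: x=1 → posterior Gamma(37, 37/3)
obs 11: x=2 → posterior Gamma(39, 40/3)
obs 12: x=2 → posterior Gamma(41, 43/3)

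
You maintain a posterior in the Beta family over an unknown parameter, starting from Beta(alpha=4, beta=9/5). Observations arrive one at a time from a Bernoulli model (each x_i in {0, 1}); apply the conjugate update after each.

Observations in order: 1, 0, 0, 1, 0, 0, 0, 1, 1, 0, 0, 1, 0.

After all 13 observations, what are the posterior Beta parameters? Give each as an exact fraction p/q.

alpha=9, beta=49/5

obs 1: x=1 → posterior Beta(5, 9/5)
obs 2: x=0 → posterior Beta(5, 14/5)
obs 3: x=0 → posterior Beta(5, 19/5)
obs 4: x=1 → posterior Beta(6, 19/5)
obs 5: x=0 → posterior Beta(6, 24/5)
obs 6: x=0 → posterior Beta(6, 29/5)
obs 7: x=0 → posterior Beta(6, 34/5)
obs 8: x=1 → posterior Beta(7, 34/5)
obs 9: x=1 → posterior Beta(8, 34/5)
obs 10: x=0 → posterior Beta(8, 39/5)
obs 11: x=0 → posterior Beta(8, 44/5)
obs 12: x=1 → posterior Beta(9, 44/5)
obs 13: x=0 → posterior Beta(9, 49/5)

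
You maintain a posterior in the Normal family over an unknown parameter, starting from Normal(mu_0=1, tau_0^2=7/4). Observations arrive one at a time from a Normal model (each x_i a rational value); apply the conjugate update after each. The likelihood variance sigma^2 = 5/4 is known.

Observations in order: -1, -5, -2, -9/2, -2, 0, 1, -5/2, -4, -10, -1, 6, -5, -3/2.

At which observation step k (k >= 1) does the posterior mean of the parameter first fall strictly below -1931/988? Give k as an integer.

obs 1: x=-1 → posterior Normal(-1/6, 35/48)
obs 2: x=-5 → posterior Normal(-37/19, 35/76)
obs 3: x=-2 → posterior Normal(-51/26, 35/104)
obs 4: x=-9/2 → posterior Normal(-5/2, 35/132)
obs 5: x=-2 → posterior Normal(-193/80, 7/32)
obs 6: x=0 → posterior Normal(-193/94, 35/188)
obs 7: x=1 → posterior Normal(-179/108, 35/216)
obs 8: x=-5/2 → posterior Normal(-107/61, 35/244)
obs 9: x=-4 → posterior Normal(-135/68, 35/272)
obs 10: x=-10 → posterior Normal(-41/15, 7/60)
obs 11: x=-1 → posterior Normal(-106/41, 35/328)
obs 12: x=6 → posterior Normal(-170/89, 35/356)
obs 13: x=-5 → posterior Normal(-205/96, 35/384)
obs 14: x=-3/2 → posterior Normal(-431/206, 35/412)

k = 3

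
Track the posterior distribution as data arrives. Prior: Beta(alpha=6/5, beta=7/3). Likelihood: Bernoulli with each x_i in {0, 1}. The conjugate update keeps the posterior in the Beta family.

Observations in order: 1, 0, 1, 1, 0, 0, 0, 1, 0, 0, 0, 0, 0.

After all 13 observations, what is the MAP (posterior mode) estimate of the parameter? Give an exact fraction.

63/218

obs 1: x=1 → posterior Beta(11/5, 7/3)
obs 2: x=0 → posterior Beta(11/5, 10/3)
obs 3: x=1 → posterior Beta(16/5, 10/3)
obs 4: x=1 → posterior Beta(21/5, 10/3)
obs 5: x=0 → posterior Beta(21/5, 13/3)
obs 6: x=0 → posterior Beta(21/5, 16/3)
obs 7: x=0 → posterior Beta(21/5, 19/3)
obs 8: x=1 → posterior Beta(26/5, 19/3)
obs 9: x=0 → posterior Beta(26/5, 22/3)
obs 10: x=0 → posterior Beta(26/5, 25/3)
obs 11: x=0 → posterior Beta(26/5, 28/3)
obs 12: x=0 → posterior Beta(26/5, 31/3)
obs 13: x=0 → posterior Beta(26/5, 34/3)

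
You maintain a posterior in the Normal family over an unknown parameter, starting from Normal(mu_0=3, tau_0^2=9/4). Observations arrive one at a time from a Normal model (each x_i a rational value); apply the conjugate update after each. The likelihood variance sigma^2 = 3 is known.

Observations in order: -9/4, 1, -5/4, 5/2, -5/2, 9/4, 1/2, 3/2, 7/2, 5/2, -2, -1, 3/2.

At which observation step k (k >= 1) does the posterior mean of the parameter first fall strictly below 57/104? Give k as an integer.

obs 1: x=-9/4 → posterior Normal(3/4, 9/7)
obs 2: x=1 → posterior Normal(33/40, 9/10)
obs 3: x=-5/4 → posterior Normal(9/26, 9/13)
obs 4: x=5/2 → posterior Normal(3/4, 9/16)
obs 5: x=-5/2 → posterior Normal(9/38, 9/19)
obs 6: x=9/4 → posterior Normal(45/88, 9/22)
obs 7: x=1/2 → posterior Normal(51/100, 9/25)
obs 8: x=3/2 → posterior Normal(69/112, 9/28)
obs 9: x=7/2 → posterior Normal(111/124, 9/31)
obs 10: x=5/2 → posterior Normal(141/136, 9/34)
obs 11: x=-2 → posterior Normal(117/148, 9/37)
obs 12: x=-1 → posterior Normal(21/32, 9/40)
obs 13: x=3/2 → posterior Normal(123/172, 9/43)

k = 3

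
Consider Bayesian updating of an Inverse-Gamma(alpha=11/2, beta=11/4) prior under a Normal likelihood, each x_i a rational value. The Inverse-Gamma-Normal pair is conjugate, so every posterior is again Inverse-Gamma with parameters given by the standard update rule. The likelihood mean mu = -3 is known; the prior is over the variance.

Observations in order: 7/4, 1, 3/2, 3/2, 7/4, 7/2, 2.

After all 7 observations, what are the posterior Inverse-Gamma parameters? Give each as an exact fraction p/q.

obs 1: x=7/4 → posterior Inverse-Gamma(6, 449/32)
obs 2: x=1 → posterior Inverse-Gamma(13/2, 705/32)
obs 3: x=3/2 → posterior Inverse-Gamma(7, 1029/32)
obs 4: x=3/2 → posterior Inverse-Gamma(15/2, 1353/32)
obs 5: x=7/4 → posterior Inverse-Gamma(8, 857/16)
obs 6: x=7/2 → posterior Inverse-Gamma(17/2, 1195/16)
obs 7: x=2 → posterior Inverse-Gamma(9, 1395/16)

alpha=9, beta=1395/16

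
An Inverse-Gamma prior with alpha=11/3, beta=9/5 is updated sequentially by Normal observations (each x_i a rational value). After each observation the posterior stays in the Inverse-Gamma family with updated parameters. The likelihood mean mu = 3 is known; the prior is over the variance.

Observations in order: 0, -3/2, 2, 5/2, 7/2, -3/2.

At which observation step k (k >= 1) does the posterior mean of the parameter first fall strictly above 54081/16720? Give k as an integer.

k = 2

obs 1: x=0 → posterior Inverse-Gamma(25/6, 63/10)
obs 2: x=-3/2 → posterior Inverse-Gamma(14/3, 657/40)
obs 3: x=2 → posterior Inverse-Gamma(31/6, 677/40)
obs 4: x=5/2 → posterior Inverse-Gamma(17/3, 341/20)
obs 5: x=7/2 → posterior Inverse-Gamma(37/6, 687/40)
obs 6: x=-3/2 → posterior Inverse-Gamma(20/3, 273/10)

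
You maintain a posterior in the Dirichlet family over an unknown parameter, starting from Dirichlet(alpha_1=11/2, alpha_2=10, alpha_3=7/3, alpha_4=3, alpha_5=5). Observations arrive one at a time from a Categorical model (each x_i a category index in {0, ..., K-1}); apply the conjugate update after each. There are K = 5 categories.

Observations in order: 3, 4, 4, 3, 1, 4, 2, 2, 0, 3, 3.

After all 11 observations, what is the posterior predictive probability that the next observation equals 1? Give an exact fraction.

obs 1: x=3 → posterior Dirichlet(11/2, 10, 7/3, 4, 5)
obs 2: x=4 → posterior Dirichlet(11/2, 10, 7/3, 4, 6)
obs 3: x=4 → posterior Dirichlet(11/2, 10, 7/3, 4, 7)
obs 4: x=3 → posterior Dirichlet(11/2, 10, 7/3, 5, 7)
obs 5: x=1 → posterior Dirichlet(11/2, 11, 7/3, 5, 7)
obs 6: x=4 → posterior Dirichlet(11/2, 11, 7/3, 5, 8)
obs 7: x=2 → posterior Dirichlet(11/2, 11, 10/3, 5, 8)
obs 8: x=2 → posterior Dirichlet(11/2, 11, 13/3, 5, 8)
obs 9: x=0 → posterior Dirichlet(13/2, 11, 13/3, 5, 8)
obs 10: x=3 → posterior Dirichlet(13/2, 11, 13/3, 6, 8)
obs 11: x=3 → posterior Dirichlet(13/2, 11, 13/3, 7, 8)

66/221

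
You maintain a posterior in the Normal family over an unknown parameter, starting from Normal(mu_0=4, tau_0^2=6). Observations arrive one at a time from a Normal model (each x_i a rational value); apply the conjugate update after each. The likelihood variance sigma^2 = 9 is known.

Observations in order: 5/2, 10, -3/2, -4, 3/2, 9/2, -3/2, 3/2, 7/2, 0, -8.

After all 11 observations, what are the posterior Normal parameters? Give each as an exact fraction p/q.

mu_0=29/25, tau_0^2=18/25

obs 1: x=5/2 → posterior Normal(17/5, 18/5)
obs 2: x=10 → posterior Normal(37/7, 18/7)
obs 3: x=-3/2 → posterior Normal(34/9, 2)
obs 4: x=-4 → posterior Normal(26/11, 18/11)
obs 5: x=3/2 → posterior Normal(29/13, 18/13)
obs 6: x=9/2 → posterior Normal(38/15, 6/5)
obs 7: x=-3/2 → posterior Normal(35/17, 18/17)
obs 8: x=3/2 → posterior Normal(2, 18/19)
obs 9: x=7/2 → posterior Normal(15/7, 6/7)
obs 10: x=0 → posterior Normal(45/23, 18/23)
obs 11: x=-8 → posterior Normal(29/25, 18/25)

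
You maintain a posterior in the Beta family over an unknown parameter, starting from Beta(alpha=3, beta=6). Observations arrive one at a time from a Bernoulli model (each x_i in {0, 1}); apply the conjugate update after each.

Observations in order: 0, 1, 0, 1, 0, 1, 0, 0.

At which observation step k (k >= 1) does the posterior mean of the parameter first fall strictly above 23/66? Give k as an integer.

k = 2

obs 1: x=0 → posterior Beta(3, 7)
obs 2: x=1 → posterior Beta(4, 7)
obs 3: x=0 → posterior Beta(4, 8)
obs 4: x=1 → posterior Beta(5, 8)
obs 5: x=0 → posterior Beta(5, 9)
obs 6: x=1 → posterior Beta(6, 9)
obs 7: x=0 → posterior Beta(6, 10)
obs 8: x=0 → posterior Beta(6, 11)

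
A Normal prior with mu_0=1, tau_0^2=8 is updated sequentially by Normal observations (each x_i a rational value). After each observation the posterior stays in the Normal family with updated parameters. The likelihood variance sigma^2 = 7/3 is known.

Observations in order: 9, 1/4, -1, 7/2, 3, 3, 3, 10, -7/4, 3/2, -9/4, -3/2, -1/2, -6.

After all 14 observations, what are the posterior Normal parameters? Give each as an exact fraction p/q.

mu_0=493/343, tau_0^2=8/49

obs 1: x=9 → posterior Normal(223/31, 56/31)
obs 2: x=1/4 → posterior Normal(229/55, 56/55)
obs 3: x=-1 → posterior Normal(205/79, 56/79)
obs 4: x=7/2 → posterior Normal(289/103, 56/103)
obs 5: x=3 → posterior Normal(361/127, 56/127)
obs 6: x=3 → posterior Normal(433/151, 56/151)
obs 7: x=3 → posterior Normal(101/35, 8/25)
obs 8: x=10 → posterior Normal(745/199, 56/199)
obs 9: x=-7/4 → posterior Normal(703/223, 56/223)
obs 10: x=3/2 → posterior Normal(739/247, 56/247)
obs 11: x=-9/4 → posterior Normal(685/271, 56/271)
obs 12: x=-3/2 → posterior Normal(11/5, 56/295)
obs 13: x=-1/2 → posterior Normal(637/319, 56/319)
obs 14: x=-6 → posterior Normal(493/343, 8/49)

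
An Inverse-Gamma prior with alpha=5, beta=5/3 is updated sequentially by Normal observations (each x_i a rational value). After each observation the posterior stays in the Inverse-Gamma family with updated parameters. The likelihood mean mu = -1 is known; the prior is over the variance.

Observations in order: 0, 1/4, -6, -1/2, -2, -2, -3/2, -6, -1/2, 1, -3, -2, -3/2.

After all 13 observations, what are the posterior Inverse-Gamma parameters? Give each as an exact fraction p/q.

alpha=23/2, beta=3259/96

obs 1: x=0 → posterior Inverse-Gamma(11/2, 13/6)
obs 2: x=1/4 → posterior Inverse-Gamma(6, 283/96)
obs 3: x=-6 → posterior Inverse-Gamma(13/2, 1483/96)
obs 4: x=-1/2 → posterior Inverse-Gamma(7, 1495/96)
obs 5: x=-2 → posterior Inverse-Gamma(15/2, 1543/96)
obs 6: x=-2 → posterior Inverse-Gamma(8, 1591/96)
obs 7: x=-3/2 → posterior Inverse-Gamma(17/2, 1603/96)
obs 8: x=-6 → posterior Inverse-Gamma(9, 2803/96)
obs 9: x=-1/2 → posterior Inverse-Gamma(19/2, 2815/96)
obs 10: x=1 → posterior Inverse-Gamma(10, 3007/96)
obs 11: x=-3 → posterior Inverse-Gamma(21/2, 3199/96)
obs 12: x=-2 → posterior Inverse-Gamma(11, 3247/96)
obs 13: x=-3/2 → posterior Inverse-Gamma(23/2, 3259/96)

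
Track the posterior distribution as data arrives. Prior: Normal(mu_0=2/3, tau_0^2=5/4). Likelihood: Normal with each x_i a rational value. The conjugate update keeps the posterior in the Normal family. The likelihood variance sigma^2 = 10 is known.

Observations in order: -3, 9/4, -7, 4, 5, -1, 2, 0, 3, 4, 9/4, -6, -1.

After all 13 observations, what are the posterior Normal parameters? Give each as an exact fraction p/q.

obs 1: x=-3 → posterior Normal(7/27, 10/9)
obs 2: x=9/4 → posterior Normal(11/24, 1)
obs 3: x=-7 → posterior Normal(-29/132, 10/11)
obs 4: x=4 → posterior Normal(19/144, 5/6)
obs 5: x=5 → posterior Normal(79/156, 10/13)
obs 6: x=-1 → posterior Normal(67/168, 5/7)
obs 7: x=2 → posterior Normal(91/180, 2/3)
obs 8: x=0 → posterior Normal(91/192, 5/8)
obs 9: x=3 → posterior Normal(127/204, 10/17)
obs 10: x=4 → posterior Normal(175/216, 5/9)
obs 11: x=9/4 → posterior Normal(101/114, 10/19)
obs 12: x=-6 → posterior Normal(13/24, 1/2)
obs 13: x=-1 → posterior Normal(59/126, 10/21)

mu_0=59/126, tau_0^2=10/21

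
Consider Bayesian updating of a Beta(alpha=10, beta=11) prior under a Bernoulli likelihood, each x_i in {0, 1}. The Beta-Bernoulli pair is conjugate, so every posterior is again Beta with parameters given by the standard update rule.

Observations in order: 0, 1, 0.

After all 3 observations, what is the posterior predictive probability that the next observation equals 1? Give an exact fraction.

obs 1: x=0 → posterior Beta(10, 12)
obs 2: x=1 → posterior Beta(11, 12)
obs 3: x=0 → posterior Beta(11, 13)

11/24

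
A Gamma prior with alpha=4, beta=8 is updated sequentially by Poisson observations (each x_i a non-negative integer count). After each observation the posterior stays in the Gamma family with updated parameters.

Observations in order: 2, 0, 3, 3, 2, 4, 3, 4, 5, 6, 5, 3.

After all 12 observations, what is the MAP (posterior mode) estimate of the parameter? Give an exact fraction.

obs 1: x=2 → posterior Gamma(6, 9)
obs 2: x=0 → posterior Gamma(6, 10)
obs 3: x=3 → posterior Gamma(9, 11)
obs 4: x=3 → posterior Gamma(12, 12)
obs 5: x=2 → posterior Gamma(14, 13)
obs 6: x=4 → posterior Gamma(18, 14)
obs 7: x=3 → posterior Gamma(21, 15)
obs 8: x=4 → posterior Gamma(25, 16)
obs 9: x=5 → posterior Gamma(30, 17)
obs 10: x=6 → posterior Gamma(36, 18)
obs 11: x=5 → posterior Gamma(41, 19)
obs 12: x=3 → posterior Gamma(44, 20)

43/20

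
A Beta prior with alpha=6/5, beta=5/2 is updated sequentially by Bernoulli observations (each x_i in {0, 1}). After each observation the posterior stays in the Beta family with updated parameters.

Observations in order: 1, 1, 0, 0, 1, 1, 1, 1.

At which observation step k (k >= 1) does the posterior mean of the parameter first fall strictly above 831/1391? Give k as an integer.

k = 8

obs 1: x=1 → posterior Beta(11/5, 5/2)
obs 2: x=1 → posterior Beta(16/5, 5/2)
obs 3: x=0 → posterior Beta(16/5, 7/2)
obs 4: x=0 → posterior Beta(16/5, 9/2)
obs 5: x=1 → posterior Beta(21/5, 9/2)
obs 6: x=1 → posterior Beta(26/5, 9/2)
obs 7: x=1 → posterior Beta(31/5, 9/2)
obs 8: x=1 → posterior Beta(36/5, 9/2)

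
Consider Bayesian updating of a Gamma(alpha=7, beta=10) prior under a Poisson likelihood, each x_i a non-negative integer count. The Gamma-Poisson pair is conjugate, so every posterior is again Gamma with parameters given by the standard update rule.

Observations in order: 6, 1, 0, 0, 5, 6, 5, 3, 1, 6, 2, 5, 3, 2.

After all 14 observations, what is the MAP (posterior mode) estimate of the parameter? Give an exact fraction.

obs 1: x=6 → posterior Gamma(13, 11)
obs 2: x=1 → posterior Gamma(14, 12)
obs 3: x=0 → posterior Gamma(14, 13)
obs 4: x=0 → posterior Gamma(14, 14)
obs 5: x=5 → posterior Gamma(19, 15)
obs 6: x=6 → posterior Gamma(25, 16)
obs 7: x=5 → posterior Gamma(30, 17)
obs 8: x=3 → posterior Gamma(33, 18)
obs 9: x=1 → posterior Gamma(34, 19)
obs 10: x=6 → posterior Gamma(40, 20)
obs 11: x=2 → posterior Gamma(42, 21)
obs 12: x=5 → posterior Gamma(47, 22)
obs 13: x=3 → posterior Gamma(50, 23)
obs 14: x=2 → posterior Gamma(52, 24)

17/8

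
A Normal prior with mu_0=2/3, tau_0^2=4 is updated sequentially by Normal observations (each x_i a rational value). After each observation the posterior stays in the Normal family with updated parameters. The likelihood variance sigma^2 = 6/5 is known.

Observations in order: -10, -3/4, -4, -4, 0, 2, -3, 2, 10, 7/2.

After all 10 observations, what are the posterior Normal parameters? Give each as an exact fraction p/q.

mu_0=-81/206, tau_0^2=12/103

obs 1: x=-10 → posterior Normal(-98/13, 12/13)
obs 2: x=-3/4 → posterior Normal(-211/46, 12/23)
obs 3: x=-4 → posterior Normal(-97/22, 4/11)
obs 4: x=-4 → posterior Normal(-371/86, 12/43)
obs 5: x=0 → posterior Normal(-7/2, 12/53)
obs 6: x=2 → posterior Normal(-331/126, 4/21)
obs 7: x=-3 → posterior Normal(-391/146, 12/73)
obs 8: x=2 → posterior Normal(-351/166, 12/83)
obs 9: x=10 → posterior Normal(-151/186, 4/31)
obs 10: x=7/2 → posterior Normal(-81/206, 12/103)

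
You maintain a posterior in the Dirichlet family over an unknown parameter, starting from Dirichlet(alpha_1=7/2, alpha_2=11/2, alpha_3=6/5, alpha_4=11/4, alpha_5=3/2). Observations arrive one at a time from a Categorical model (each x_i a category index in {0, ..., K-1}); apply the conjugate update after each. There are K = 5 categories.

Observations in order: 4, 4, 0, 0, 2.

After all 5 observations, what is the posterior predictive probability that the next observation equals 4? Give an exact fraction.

70/389

obs 1: x=4 → posterior Dirichlet(7/2, 11/2, 6/5, 11/4, 5/2)
obs 2: x=4 → posterior Dirichlet(7/2, 11/2, 6/5, 11/4, 7/2)
obs 3: x=0 → posterior Dirichlet(9/2, 11/2, 6/5, 11/4, 7/2)
obs 4: x=0 → posterior Dirichlet(11/2, 11/2, 6/5, 11/4, 7/2)
obs 5: x=2 → posterior Dirichlet(11/2, 11/2, 11/5, 11/4, 7/2)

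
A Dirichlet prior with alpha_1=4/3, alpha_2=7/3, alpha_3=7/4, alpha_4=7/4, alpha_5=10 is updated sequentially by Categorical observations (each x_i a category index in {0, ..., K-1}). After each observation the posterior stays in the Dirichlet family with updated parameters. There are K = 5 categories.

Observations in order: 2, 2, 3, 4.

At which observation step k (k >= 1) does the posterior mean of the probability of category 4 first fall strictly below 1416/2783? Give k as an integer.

k = 3

obs 1: x=2 → posterior Dirichlet(4/3, 7/3, 11/4, 7/4, 10)
obs 2: x=2 → posterior Dirichlet(4/3, 7/3, 15/4, 7/4, 10)
obs 3: x=3 → posterior Dirichlet(4/3, 7/3, 15/4, 11/4, 10)
obs 4: x=4 → posterior Dirichlet(4/3, 7/3, 15/4, 11/4, 11)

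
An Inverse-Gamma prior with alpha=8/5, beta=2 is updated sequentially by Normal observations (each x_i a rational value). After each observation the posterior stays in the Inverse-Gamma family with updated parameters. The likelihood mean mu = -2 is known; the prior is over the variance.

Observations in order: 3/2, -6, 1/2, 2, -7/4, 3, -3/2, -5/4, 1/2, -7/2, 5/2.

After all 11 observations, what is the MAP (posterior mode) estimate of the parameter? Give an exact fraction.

485/72

obs 1: x=3/2 → posterior Inverse-Gamma(21/10, 65/8)
obs 2: x=-6 → posterior Inverse-Gamma(13/5, 129/8)
obs 3: x=1/2 → posterior Inverse-Gamma(31/10, 77/4)
obs 4: x=2 → posterior Inverse-Gamma(18/5, 109/4)
obs 5: x=-7/4 → posterior Inverse-Gamma(41/10, 873/32)
obs 6: x=3 → posterior Inverse-Gamma(23/5, 1273/32)
obs 7: x=-3/2 → posterior Inverse-Gamma(51/10, 1277/32)
obs 8: x=-5/4 → posterior Inverse-Gamma(28/5, 643/16)
obs 9: x=1/2 → posterior Inverse-Gamma(61/10, 693/16)
obs 10: x=-7/2 → posterior Inverse-Gamma(33/5, 711/16)
obs 11: x=5/2 → posterior Inverse-Gamma(71/10, 873/16)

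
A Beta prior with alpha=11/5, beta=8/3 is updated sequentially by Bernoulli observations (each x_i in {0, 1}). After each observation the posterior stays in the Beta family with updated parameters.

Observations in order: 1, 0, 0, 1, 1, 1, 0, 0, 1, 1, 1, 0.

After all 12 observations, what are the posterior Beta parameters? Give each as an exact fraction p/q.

obs 1: x=1 → posterior Beta(16/5, 8/3)
obs 2: x=0 → posterior Beta(16/5, 11/3)
obs 3: x=0 → posterior Beta(16/5, 14/3)
obs 4: x=1 → posterior Beta(21/5, 14/3)
obs 5: x=1 → posterior Beta(26/5, 14/3)
obs 6: x=1 → posterior Beta(31/5, 14/3)
obs 7: x=0 → posterior Beta(31/5, 17/3)
obs 8: x=0 → posterior Beta(31/5, 20/3)
obs 9: x=1 → posterior Beta(36/5, 20/3)
obs 10: x=1 → posterior Beta(41/5, 20/3)
obs 11: x=1 → posterior Beta(46/5, 20/3)
obs 12: x=0 → posterior Beta(46/5, 23/3)

alpha=46/5, beta=23/3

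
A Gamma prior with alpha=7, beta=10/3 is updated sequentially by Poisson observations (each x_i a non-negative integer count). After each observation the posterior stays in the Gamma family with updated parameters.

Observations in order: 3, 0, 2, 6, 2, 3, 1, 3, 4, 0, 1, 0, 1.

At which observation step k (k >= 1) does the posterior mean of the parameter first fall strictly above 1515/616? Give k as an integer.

obs 1: x=3 → posterior Gamma(10, 13/3)
obs 2: x=0 → posterior Gamma(10, 16/3)
obs 3: x=2 → posterior Gamma(12, 19/3)
obs 4: x=6 → posterior Gamma(18, 22/3)
obs 5: x=2 → posterior Gamma(20, 25/3)
obs 6: x=3 → posterior Gamma(23, 28/3)
obs 7: x=1 → posterior Gamma(24, 31/3)
obs 8: x=3 → posterior Gamma(27, 34/3)
obs 9: x=4 → posterior Gamma(31, 37/3)
obs 10: x=0 → posterior Gamma(31, 40/3)
obs 11: x=1 → posterior Gamma(32, 43/3)
obs 12: x=0 → posterior Gamma(32, 46/3)
obs 13: x=1 → posterior Gamma(33, 49/3)

k = 6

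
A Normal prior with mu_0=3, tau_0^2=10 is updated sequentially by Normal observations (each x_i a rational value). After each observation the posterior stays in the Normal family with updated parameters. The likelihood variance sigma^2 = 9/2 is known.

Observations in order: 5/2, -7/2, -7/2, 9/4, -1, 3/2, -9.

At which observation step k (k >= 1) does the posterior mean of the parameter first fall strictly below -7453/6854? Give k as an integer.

obs 1: x=5/2 → posterior Normal(77/29, 90/29)
obs 2: x=-7/2 → posterior Normal(1/7, 90/49)
obs 3: x=-7/2 → posterior Normal(-21/23, 30/23)
obs 4: x=9/4 → posterior Normal(-18/89, 90/89)
obs 5: x=-1 → posterior Normal(-38/109, 90/109)
obs 6: x=3/2 → posterior Normal(-8/129, 30/43)
obs 7: x=-9 → posterior Normal(-188/149, 90/149)

k = 7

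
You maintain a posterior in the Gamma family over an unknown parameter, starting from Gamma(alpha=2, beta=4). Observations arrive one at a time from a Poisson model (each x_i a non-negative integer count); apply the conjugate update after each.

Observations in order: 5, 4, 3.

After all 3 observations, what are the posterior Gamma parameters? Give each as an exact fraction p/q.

alpha=14, beta=7

obs 1: x=5 → posterior Gamma(7, 5)
obs 2: x=4 → posterior Gamma(11, 6)
obs 3: x=3 → posterior Gamma(14, 7)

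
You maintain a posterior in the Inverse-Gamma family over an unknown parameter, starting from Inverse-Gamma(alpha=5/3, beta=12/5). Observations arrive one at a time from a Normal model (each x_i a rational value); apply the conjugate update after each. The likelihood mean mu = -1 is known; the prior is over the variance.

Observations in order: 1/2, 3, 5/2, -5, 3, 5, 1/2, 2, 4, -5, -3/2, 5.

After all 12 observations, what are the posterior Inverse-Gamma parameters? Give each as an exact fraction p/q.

alpha=23/3, beta=959/10

obs 1: x=1/2 → posterior Inverse-Gamma(13/6, 141/40)
obs 2: x=3 → posterior Inverse-Gamma(8/3, 461/40)
obs 3: x=5/2 → posterior Inverse-Gamma(19/6, 353/20)
obs 4: x=-5 → posterior Inverse-Gamma(11/3, 513/20)
obs 5: x=3 → posterior Inverse-Gamma(25/6, 673/20)
obs 6: x=5 → posterior Inverse-Gamma(14/3, 1033/20)
obs 7: x=1/2 → posterior Inverse-Gamma(31/6, 2111/40)
obs 8: x=2 → posterior Inverse-Gamma(17/3, 2291/40)
obs 9: x=4 → posterior Inverse-Gamma(37/6, 2791/40)
obs 10: x=-5 → posterior Inverse-Gamma(20/3, 3111/40)
obs 11: x=-3/2 → posterior Inverse-Gamma(43/6, 779/10)
obs 12: x=5 → posterior Inverse-Gamma(23/3, 959/10)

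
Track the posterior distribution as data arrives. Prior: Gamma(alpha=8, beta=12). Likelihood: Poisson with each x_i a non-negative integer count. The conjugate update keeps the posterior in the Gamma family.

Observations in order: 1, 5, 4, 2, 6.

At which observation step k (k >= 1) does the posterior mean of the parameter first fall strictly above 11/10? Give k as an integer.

k = 3

obs 1: x=1 → posterior Gamma(9, 13)
obs 2: x=5 → posterior Gamma(14, 14)
obs 3: x=4 → posterior Gamma(18, 15)
obs 4: x=2 → posterior Gamma(20, 16)
obs 5: x=6 → posterior Gamma(26, 17)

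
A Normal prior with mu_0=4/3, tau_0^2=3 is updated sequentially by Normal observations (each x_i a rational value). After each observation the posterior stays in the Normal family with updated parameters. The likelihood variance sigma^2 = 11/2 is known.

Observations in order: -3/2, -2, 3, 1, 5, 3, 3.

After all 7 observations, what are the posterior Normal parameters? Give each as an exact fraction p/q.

mu_0=251/159, tau_0^2=33/53

obs 1: x=-3/2 → posterior Normal(1/3, 33/17)
obs 2: x=-2 → posterior Normal(-19/69, 33/23)
obs 3: x=3 → posterior Normal(35/87, 33/29)
obs 4: x=1 → posterior Normal(53/105, 33/35)
obs 5: x=5 → posterior Normal(143/123, 33/41)
obs 6: x=3 → posterior Normal(197/141, 33/47)
obs 7: x=3 → posterior Normal(251/159, 33/53)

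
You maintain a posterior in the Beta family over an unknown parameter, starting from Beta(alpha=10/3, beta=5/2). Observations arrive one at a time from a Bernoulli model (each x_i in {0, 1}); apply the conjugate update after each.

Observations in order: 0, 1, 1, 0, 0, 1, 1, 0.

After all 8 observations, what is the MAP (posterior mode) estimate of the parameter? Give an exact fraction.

38/71

obs 1: x=0 → posterior Beta(10/3, 7/2)
obs 2: x=1 → posterior Beta(13/3, 7/2)
obs 3: x=1 → posterior Beta(16/3, 7/2)
obs 4: x=0 → posterior Beta(16/3, 9/2)
obs 5: x=0 → posterior Beta(16/3, 11/2)
obs 6: x=1 → posterior Beta(19/3, 11/2)
obs 7: x=1 → posterior Beta(22/3, 11/2)
obs 8: x=0 → posterior Beta(22/3, 13/2)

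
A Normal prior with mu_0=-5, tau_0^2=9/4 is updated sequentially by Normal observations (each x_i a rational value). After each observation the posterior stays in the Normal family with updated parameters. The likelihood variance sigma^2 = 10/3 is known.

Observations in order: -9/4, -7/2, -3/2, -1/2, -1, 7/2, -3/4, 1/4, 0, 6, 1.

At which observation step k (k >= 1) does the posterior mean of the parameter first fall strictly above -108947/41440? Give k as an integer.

k = 5

obs 1: x=-9/4 → posterior Normal(-1043/268, 90/67)
obs 2: x=-7/2 → posterior Normal(-1421/376, 45/47)
obs 3: x=-3/2 → posterior Normal(-1583/484, 90/121)
obs 4: x=-1/2 → posterior Normal(-1637/592, 45/74)
obs 5: x=-1 → posterior Normal(-349/140, 18/35)
obs 6: x=7/2 → posterior Normal(-1367/808, 45/101)
obs 7: x=-3/4 → posterior Normal(-362/229, 90/229)
obs 8: x=1/4 → posterior Normal(-1421/1024, 45/128)
obs 9: x=0 → posterior Normal(-1421/1132, 90/283)
obs 10: x=6 → posterior Normal(-773/1240, 9/31)
obs 11: x=1 → posterior Normal(-665/1348, 90/337)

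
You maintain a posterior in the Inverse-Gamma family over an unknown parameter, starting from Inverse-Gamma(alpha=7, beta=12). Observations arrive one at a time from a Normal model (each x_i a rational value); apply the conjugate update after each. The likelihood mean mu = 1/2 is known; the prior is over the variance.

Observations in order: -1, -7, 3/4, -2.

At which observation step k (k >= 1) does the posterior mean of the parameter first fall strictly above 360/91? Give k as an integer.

obs 1: x=-1 → posterior Inverse-Gamma(15/2, 105/8)
obs 2: x=-7 → posterior Inverse-Gamma(8, 165/4)
obs 3: x=3/4 → posterior Inverse-Gamma(17/2, 1321/32)
obs 4: x=-2 → posterior Inverse-Gamma(9, 1421/32)

k = 2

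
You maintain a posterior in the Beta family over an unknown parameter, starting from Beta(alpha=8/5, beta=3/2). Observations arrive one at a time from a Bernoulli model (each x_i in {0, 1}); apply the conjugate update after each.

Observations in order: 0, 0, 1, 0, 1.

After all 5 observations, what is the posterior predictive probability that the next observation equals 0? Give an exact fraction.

5/9

obs 1: x=0 → posterior Beta(8/5, 5/2)
obs 2: x=0 → posterior Beta(8/5, 7/2)
obs 3: x=1 → posterior Beta(13/5, 7/2)
obs 4: x=0 → posterior Beta(13/5, 9/2)
obs 5: x=1 → posterior Beta(18/5, 9/2)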